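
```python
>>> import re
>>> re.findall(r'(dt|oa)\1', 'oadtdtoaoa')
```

`\1` has to match the exact text group 1 already captured.
Scanning left to right: at [2:6] match 'dtdt', group 1 = 'dt'; at [6:10] match 'oaoa', group 1 = 'oa'.
`findall` collects group 1 from each match (2 total).

['dt', 'oa']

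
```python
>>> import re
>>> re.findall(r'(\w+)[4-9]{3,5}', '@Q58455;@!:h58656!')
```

Pattern: one or more of a word character (captured); then 3 to 5 of a character in [4-9].
Matches: at [1:7] match 'Q58455', group 1 = 'Q58'; at [11:17] match 'h58656', group 1 = 'h58'.
`findall` collects group 1 from each match (2 total).

['Q58', 'h58']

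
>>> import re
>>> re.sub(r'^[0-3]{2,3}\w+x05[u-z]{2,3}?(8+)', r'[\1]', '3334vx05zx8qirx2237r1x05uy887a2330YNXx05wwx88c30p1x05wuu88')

'[88]'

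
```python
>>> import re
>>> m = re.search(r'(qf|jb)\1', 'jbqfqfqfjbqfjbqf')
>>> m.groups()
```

('qf',)

`\1` has to match the exact text group 1 already captured.
`re.search` tries every starting position until one works.
The match spans [2:6] → 'qfqf'.
Captured: group 1 = 'qf'.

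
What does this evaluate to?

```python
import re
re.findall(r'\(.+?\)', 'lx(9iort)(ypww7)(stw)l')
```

Because the quantifier is non-greedy, it stops expanding at the earliest point where the rest of the pattern can succeed.
Matches: at [2:9] → '(9iort)'; at [9:16] → '(ypww7)'; at [16:21] → '(stw)'.
Since nothing is captured, `findall` lists the 3 matched substrings directly.

['(9iort)', '(ypww7)', '(stw)']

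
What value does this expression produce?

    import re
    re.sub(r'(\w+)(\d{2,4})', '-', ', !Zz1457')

Pattern: one or more of a word character (captured); then 2 to 4 of a digit (captured).
Matches: at [3:9] → 'Zz1457'.
Every occurrence is swapped for '-'.

', !-'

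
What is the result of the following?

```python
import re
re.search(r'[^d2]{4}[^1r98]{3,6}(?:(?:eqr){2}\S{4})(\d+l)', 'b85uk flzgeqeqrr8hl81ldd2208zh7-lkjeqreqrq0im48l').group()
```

'08zh7-lkjeqreqrq0im48l'

The match spans [26:48] → '08zh7-lkjeqreqrq0im48l'.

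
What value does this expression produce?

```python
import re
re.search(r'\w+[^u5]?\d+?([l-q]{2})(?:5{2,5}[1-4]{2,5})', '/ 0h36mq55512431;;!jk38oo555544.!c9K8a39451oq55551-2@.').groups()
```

('mq',)

This matches one or more of a word character; then optionally any character except [u5]; then one or more of a digit (lazy); then exactly 2 of a character in [l-q] (captured); then 2 to 5 of the literal '5', then 2 to 5 of a character in [1-4] (non-capturing group).
`search` walks the string left to right and returns the first match it finds.
The match spans [2:16] → '0h36mq55512431'.
Captured: group 1 = 'mq'.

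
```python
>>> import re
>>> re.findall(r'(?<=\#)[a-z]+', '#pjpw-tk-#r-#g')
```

['pjpw', 'r', 'g']

The `(?=…)`/`(?<=…)` assertion just peeks at neighbouring text; it doesn't advance the match position.
No capturing groups, so `findall` returns the 3 full match strings.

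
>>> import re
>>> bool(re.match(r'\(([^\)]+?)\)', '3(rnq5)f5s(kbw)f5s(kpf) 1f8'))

`re.match` won't scan ahead — the pattern has to work from the very first character.
Here the string doesn't start with a match, so the call returns None, and `bool(None)` is False.

False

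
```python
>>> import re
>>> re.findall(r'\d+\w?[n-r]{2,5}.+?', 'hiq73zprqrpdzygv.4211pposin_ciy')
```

With the lazy modifier that quantifier settles for the fewest repetitions that let the rest of the pattern succeed (the atoms after it are unaffected and can still be greedy).
`findall` yields the raw match text (2 of them) because the pattern has no groups.

['73zprqrpd', '4211ppos']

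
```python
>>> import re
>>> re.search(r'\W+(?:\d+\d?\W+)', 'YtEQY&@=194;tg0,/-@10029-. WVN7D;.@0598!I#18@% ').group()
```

The pattern matches one or more of a non-word character; then one or more of a digit, then optionally a digit, then one or more of a non-word character (non-capturing group).
The match spans [5:12] → '&@=194;'.

'&@=194;'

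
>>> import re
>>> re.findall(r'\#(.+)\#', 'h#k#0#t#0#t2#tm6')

Walking the string: at [1:13] match '#k#0#t#0#t2#', group 1 = 'k#0#t#0#t2'.
With a single group, `findall` returns only what that group captured — 1 item.

['k#0#t#0#t2']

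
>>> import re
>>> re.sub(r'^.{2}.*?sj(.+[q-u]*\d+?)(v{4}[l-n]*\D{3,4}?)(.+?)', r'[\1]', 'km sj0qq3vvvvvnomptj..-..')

'[0qq3]ptj..-..'

This matches anchored at the start of the string; then exactly 2 of any character, then zero or more of any character (lazy), then the literal 'sj'; then one or more of any character, then zero or more of a character in [q-u], then one or more of a digit (lazy) (captured); then exactly 4 of the literal 'v', then zero or more of a character in [l-n], then 3 to 4 of a non-digit (lazy) (captured); then one or more of any character (lazy) (captured).
Lazy quantifiers expand one character at a time until the remainder of the pattern can match.
Matches: at [0:17] → 'km sj0qq3vvvvvnom'.
`\1` in the replacement pulls in group 1's text for each match.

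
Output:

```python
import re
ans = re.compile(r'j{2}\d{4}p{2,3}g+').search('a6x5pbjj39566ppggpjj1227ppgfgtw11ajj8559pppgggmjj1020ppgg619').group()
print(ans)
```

This matches exactly 2 of the literal 'j', then exactly 4 of a digit, then 2 to 3 of the literal 'p'; then one or more of a literal 'g'.
The match spans [18:27] → 'jj1227ppg'.

jj1227ppg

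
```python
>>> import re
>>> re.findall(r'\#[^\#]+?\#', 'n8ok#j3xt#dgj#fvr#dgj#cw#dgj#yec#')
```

['#j3xt#', '#fvr#', '#cw#', '#yec#']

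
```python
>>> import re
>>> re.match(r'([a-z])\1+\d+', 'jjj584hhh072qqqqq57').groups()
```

('j',)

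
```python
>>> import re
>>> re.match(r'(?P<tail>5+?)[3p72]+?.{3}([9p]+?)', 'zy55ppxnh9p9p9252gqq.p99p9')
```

None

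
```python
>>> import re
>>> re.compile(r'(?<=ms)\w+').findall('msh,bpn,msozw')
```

The positive lookaround only admits positions where the adjacent text matches; those characters stay outside the span.
Matches: at [2:3] → 'h'; at [10:13] → 'ozw'.
`findall` yields the raw match text (2 of them) because the pattern has no groups.

['h', 'ozw']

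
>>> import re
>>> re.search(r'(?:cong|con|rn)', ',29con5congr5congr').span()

(3, 6)

The match spans [3:6] → 'con'.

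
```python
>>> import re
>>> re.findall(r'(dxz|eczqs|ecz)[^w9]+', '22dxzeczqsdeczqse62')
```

Scanning left to right: at [2:19] match 'dxzeczqsdeczqse62', group 1 = 'dxz'.
With a single group, `findall` returns only what that group captured — 1 item.

['dxz']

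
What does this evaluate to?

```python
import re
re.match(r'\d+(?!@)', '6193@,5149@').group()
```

'619'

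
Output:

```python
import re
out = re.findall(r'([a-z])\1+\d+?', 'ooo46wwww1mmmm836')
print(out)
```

A backreference is literal: `\1` must see the identical characters the first group matched.
Walking the string: at [0:4] match 'ooo4', group 1 = 'o'; at [5:10] match 'wwww1', group 1 = 'w'; at [10:15] match 'mmmm8', group 1 = 'm'.
`findall` collects group 1 from each match (3 total).

['o', 'w', 'm']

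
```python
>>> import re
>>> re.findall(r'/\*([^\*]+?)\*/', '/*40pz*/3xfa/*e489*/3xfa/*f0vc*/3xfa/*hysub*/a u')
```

With a single group, `findall` returns only what that group captured — 4 items.

['40pz', 'e489', 'f0vc', 'hysub']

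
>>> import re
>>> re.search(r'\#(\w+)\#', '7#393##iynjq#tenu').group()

The match spans [1:6] → '#393#'.

'#393#'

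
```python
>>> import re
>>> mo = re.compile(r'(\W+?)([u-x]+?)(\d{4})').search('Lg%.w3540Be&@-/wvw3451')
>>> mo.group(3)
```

The pattern matches one or more of a non-word character (lazy) (captured); then one or more of a character in [u-x] (lazy) (captured); then exactly 4 of a digit (captured).
`re.search` tries every starting position until one works.
The match spans [2:9] → '%.w3540'.
Captured: group 1 = '%.', group 2 = 'w', group 3 = '3540'.

'3540'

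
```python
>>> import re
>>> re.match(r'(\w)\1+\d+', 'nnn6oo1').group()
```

`\1` is not a pattern — it's the concrete string captured by group 1, re-applied verbatim.
`re.match` only tries the pattern at the start of the string.
The match spans [0:4] → 'nnn6'.
Captured: group 1 = 'n'.

'nnn6'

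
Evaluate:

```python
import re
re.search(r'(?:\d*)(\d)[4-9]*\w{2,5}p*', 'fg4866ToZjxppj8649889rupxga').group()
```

'4866ToZjxpp'

This matches zero or more of a digit (non-capturing group); then a digit (captured); then zero or more of a character in [4-9], then 2 to 5 of a word character, then zero or more of the literal 'p'.
`re.search` scans for the first position where the pattern succeeds.
The match spans [2:13] → '4866ToZjxpp'.
Captured: group 1 = '6'.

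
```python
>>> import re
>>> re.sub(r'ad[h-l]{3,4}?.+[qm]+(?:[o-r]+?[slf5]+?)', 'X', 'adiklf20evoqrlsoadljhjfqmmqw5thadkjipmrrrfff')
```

Pattern: the literal 'ad', then 3 to 4 of a character in [h-l] (lazy); then one or more of any character; then one or more of one of [qm]; then one or more of a character in [o-r] (lazy), then one or more of one of [slf5] (lazy) (non-capturing group).
A `+?`/`*?`/`{m,n}?` starts at its minimum and grows only as far as needed for what follows to match.
Matches: at [0:42] → 'adiklf20evoqrlsoadljhjfqmmqw5thadkjipmrrrf'.
`sub` substitutes 'X' at each match site.

'Xff'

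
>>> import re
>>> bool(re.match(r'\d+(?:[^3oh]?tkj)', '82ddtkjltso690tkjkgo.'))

This matches one or more of a digit; then optionally any character except [3oh], then the literal 'tkj' (non-capturing group).
`match` is anchored at position 0; if the pattern doesn't fit there, it returns None.
Here the pattern fails at index 0, so the call returns None, and `bool(None)` is False.

False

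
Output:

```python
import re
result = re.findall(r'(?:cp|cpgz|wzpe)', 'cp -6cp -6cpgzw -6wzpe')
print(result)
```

`|` is ordered: at each position the engine commits to the first alternative that works.
Scanning left to right: at [0:2] → 'cp'; at [5:7] → 'cp'; at [10:12] → 'cp'; at [18:22] → 'wzpe'.
`findall` yields the raw match text (4 of them) because the pattern has no groups.

['cp', 'cp', 'cp', 'wzpe']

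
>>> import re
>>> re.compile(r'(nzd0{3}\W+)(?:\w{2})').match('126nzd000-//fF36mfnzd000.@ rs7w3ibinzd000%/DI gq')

None

Pattern: the literal 'nzd', then exactly 3 of a literal '0', then one or more of a non-word character (captured); then exactly 2 of a word character (non-capturing group).
With `match`, the pattern is implicitly anchored at the beginning.
Here the string doesn't start with a match, so the call returns None.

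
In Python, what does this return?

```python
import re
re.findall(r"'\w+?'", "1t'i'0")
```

["'i'"]

Walking the string: at [2:5] → "'i'".
With no groups in the pattern, `findall` gives back each whole match — 1 here.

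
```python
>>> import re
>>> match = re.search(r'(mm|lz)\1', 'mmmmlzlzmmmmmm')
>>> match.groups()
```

('mm',)

A backreference is literal: `\1` must see the identical characters the first group matched.
`re.search` scans for the first position where the pattern succeeds.
The match spans [0:4] → 'mmmm'.
Captured: group 1 = 'mm'.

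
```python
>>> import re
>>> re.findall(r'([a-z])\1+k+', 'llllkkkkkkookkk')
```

After group 1 captures some text, `\1` only succeeds where that same text appears again.
Walking the string: at [0:10] match 'llllkkkkkk', group 1 = 'l'; at [10:15] match 'ookkk', group 1 = 'o'.
Because there's exactly one group, `findall` drops the full match and keeps group 1 from each hit.

['l', 'o']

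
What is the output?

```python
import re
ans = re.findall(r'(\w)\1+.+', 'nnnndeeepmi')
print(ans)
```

['n']

After group 1 captures some text, `\1` only succeeds where that same text appears again.
With a single group, `findall` returns only what that group captured — 1 item.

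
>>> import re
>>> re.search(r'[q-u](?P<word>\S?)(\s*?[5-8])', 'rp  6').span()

(0, 5)

The pattern matches a character in [q-u]; then optionally a non-whitespace character (captured as 'word'); then zero or more of whitespace (lazy), then a character in [5-8] (captured).
`re.search` tries every starting position until one works.
The match spans [0:5] → 'rp  6'.
Captured: group 1 = 'p', group 2 = '  6'.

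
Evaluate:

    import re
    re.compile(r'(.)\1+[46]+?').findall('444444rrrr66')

['4', 'r']

After group 1 captures some text, `\1` only succeeds where that same text appears again.
`findall` collects group 1 from each match (2 total).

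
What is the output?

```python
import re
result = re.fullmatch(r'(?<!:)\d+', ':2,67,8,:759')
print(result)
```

Because the assertion is negative and zero-width, positions next to the forbidden text are skipped.
`re.fullmatch` requires the pattern to consume the entire string.
Here the string isn't matched end-to-end, so the call returns None.

None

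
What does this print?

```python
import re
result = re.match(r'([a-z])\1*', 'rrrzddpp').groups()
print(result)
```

('r',)

The match spans [0:3] → 'rrr'.
Captured: group 1 = 'r'.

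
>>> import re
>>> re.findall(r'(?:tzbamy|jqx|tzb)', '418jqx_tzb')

['jqx', 'tzb']

Walking the string: at [3:6] → 'jqx'; at [7:10] → 'tzb'.
`findall` yields the raw match text (2 of them) because the pattern has no groups.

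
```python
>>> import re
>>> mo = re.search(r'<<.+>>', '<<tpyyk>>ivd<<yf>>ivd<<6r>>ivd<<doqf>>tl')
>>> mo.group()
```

'<<tpyyk>>ivd<<yf>>ivd<<6r>>ivd<<doqf>>'

The match spans [0:38] → '<<tpyyk>>ivd<<yf>>ivd<<6r>>ivd<<doqf>>'.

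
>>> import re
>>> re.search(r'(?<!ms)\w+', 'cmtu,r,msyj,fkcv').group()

Because the assertion is negative and zero-width, positions next to the forbidden text are skipped.
`re.search` scans for the first position where the pattern succeeds.
The match spans [0:4] → 'cmtu'.

'cmtu'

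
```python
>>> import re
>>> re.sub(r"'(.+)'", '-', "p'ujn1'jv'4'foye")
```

'p-foye'

Matches: at [1:12] → "'ujn1'jv'4'".
Every occurrence is swapped for '-'.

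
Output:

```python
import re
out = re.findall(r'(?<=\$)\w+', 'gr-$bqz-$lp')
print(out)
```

['bqz', 'lp']

Lookahead/lookbehind check context without consuming it, so the matched span excludes the asserted characters.
Walking the string: at [4:7] → 'bqz'; at [9:11] → 'lp'.
Since nothing is captured, `findall` lists the 2 matched substrings directly.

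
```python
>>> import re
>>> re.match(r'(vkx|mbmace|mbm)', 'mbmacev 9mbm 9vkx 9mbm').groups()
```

('mbmace',)

Alternation isn't longest-match — the leftmost alternative that fits at this position is chosen.
`re.match` only tries the pattern at the start of the string.
The match spans [0:6] → 'mbmace'.
Captured: group 1 = 'mbmace'.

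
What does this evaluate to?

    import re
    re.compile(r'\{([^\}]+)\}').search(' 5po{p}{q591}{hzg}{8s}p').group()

'{p}'

The match spans [4:7] → '{p}'.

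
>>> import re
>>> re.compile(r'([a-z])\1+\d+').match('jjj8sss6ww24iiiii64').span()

(0, 4)

`re.match` won't scan ahead — the pattern has to work from the very first character.
The match spans [0:4] → 'jjj8'.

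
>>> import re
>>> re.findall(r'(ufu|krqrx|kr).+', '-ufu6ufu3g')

['ufu']

Walking the string: at [1:10] match 'ufu6ufu3g', group 1 = 'ufu'.
With a single group, `findall` returns only what that group captured — 1 item.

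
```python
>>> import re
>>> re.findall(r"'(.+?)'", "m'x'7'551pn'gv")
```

The `?` after the quantifier makes it lazy — it takes as little as possible before letting the rest of the pattern try.
Matches: at [1:4] match "'x'", group 1 = 'x'; at [5:12] match "'551pn'", group 1 = '551pn'.
`findall` collects group 1 from each match (2 total).

['x', '551pn']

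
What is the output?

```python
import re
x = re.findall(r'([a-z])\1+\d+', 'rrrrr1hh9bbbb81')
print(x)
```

['r', 'h', 'b']

The backreference `\1` re-matches whatever the first group consumed, character for character.
Scanning left to right: at [0:6] match 'rrrrr1', group 1 = 'r'; at [6:9] match 'hh9', group 1 = 'h'; at [9:15] match 'bbbb81', group 1 = 'b'.
`findall` collects group 1 from each match (3 total).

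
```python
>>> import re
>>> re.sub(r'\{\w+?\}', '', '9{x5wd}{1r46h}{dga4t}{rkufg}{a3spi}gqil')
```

'9gqil'

Matches: at [1:7] → '{x5wd}'; at [7:14] → '{1r46h}'; at [14:21] → '{dga4t}'; at [21:28] → '{rkufg}'; at [28:35] → '{a3spi}'.
`sub` substitutes '' at each match site.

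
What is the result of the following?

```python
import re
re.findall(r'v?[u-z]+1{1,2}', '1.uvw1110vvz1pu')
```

['uvw11', 'vvz1']

Since nothing is captured, `findall` lists the 2 matched substrings directly.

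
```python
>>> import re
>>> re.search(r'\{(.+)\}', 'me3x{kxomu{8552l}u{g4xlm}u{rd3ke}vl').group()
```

`re.search` scans for the first position where the pattern succeeds.
The match spans [4:33] → '{kxomu{8552l}u{g4xlm}u{rd3ke}'.
Captured: group 1 = 'kxomu{8552l}u{g4xlm}u{rd3ke'.

'{kxomu{8552l}u{g4xlm}u{rd3ke}'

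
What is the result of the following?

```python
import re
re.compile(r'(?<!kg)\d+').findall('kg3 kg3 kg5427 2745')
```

['427', '2745']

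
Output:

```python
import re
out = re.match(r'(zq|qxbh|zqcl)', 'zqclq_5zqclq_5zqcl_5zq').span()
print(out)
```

`|` is ordered: at each position the engine commits to the first alternative that works.
`re.match` won't scan ahead — the pattern has to work from the very first character.
The match spans [0:2] → 'zq'.
Captured: group 1 = 'zq'.

(0, 2)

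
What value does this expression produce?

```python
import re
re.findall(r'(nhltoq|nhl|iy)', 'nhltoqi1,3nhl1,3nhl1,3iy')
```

['nhltoq', 'nhl', 'nhl', 'iy']

The regex engine tests alternatives in the order written; an earlier branch that matches wins even if a later one would match more.
`findall` collects group 1 from each match (4 total).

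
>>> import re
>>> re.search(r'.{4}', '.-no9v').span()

The match spans [0:4] → '.-no'.

(0, 4)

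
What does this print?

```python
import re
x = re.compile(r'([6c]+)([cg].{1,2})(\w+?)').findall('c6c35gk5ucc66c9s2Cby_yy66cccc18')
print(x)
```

Pattern: one or more of one of [6c] (captured); then one of [cg], then 1 to 2 of any character (captured); then one or more of a word character (lazy) (captured).
Matches: at [0:6] match 'c6c35g', groups = ('c6', 'c35', 'g'); at [9:17] match 'cc66c9s2', groups = ('cc66', 'c9s', '2'); at [23:31] match '66cccc18', groups = ('66ccc', 'c1', '8').
Multiple groups make `findall` return tuples — one 3-tuple for each match.

[('c6', 'c35', 'g'), ('cc66', 'c9s', '2'), ('66ccc', 'c1', '8')]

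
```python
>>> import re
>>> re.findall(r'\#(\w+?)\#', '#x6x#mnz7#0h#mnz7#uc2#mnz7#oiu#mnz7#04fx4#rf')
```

['x6x', '0h', 'uc2', 'oiu', '04fx4']

With a single group, `findall` returns only what that group captured — 5 items.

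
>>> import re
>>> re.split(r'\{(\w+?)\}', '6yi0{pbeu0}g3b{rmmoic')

Matches to split on: at [4:11] → '{pbeu0}'.
`re.split` interleaves the captured-group text with the surrounding fragments.

['6yi0', 'pbeu0', 'g3b{rmmoic']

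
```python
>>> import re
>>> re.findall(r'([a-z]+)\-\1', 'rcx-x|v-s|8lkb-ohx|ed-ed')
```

After group 1 captures some text, `\1` only succeeds where that same text appears again.
Scanning left to right: at [2:5] match 'x-x', group 1 = 'x'; at [19:24] match 'ed-ed', group 1 = 'ed'.
With a single group, `findall` returns only what that group captured — 2 items.

['x', 'ed']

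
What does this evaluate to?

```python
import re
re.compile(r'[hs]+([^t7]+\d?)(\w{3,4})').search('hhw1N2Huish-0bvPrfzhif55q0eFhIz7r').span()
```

This matches one or more of one of [hs]; then one or more of any character except [t7], then optionally a digit (captured); then 3 to 4 of a word character (captured).
`search` walks the string left to right and returns the first match it finds.
The match spans [0:33] → 'hhw1N2Huish-0bvPrfzhif55q0eFhIz7r'.
Captured: group 1 = 'w1N2Huish-0bvPrfzhif55q0eFhI', group 2 = 'z7r'.

(0, 33)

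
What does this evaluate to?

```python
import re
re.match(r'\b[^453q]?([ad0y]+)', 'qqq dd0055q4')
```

None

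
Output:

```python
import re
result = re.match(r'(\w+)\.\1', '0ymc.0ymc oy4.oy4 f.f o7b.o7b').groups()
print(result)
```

('0ymc',)

The match spans [0:9] → '0ymc.0ymc'.
Captured: group 1 = '0ymc'.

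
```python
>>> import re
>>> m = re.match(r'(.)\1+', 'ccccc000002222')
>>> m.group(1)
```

'c'

`\1` has to match the exact text group 1 already captured.
With `match`, the pattern is implicitly anchored at the beginning.
The match spans [0:5] → 'ccccc'.
Captured: group 1 = 'c'.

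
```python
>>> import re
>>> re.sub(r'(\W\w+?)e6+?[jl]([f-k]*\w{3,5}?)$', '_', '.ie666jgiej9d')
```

Pattern: a non-word character, then one or more of a word character (lazy) (captured); then the literal 'e', then one or more of a literal '6' (lazy), then one of [jl]; then zero or more of a character in [f-k], then 3 to 5 of a word character (lazy) (captured); then anchored at the end.
Matches: at [0:13] → '.ie666jgiej9d'.
Each match is replaced by '_'.

'_'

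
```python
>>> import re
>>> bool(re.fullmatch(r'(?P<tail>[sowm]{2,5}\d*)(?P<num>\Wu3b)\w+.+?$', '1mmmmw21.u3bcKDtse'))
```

False

This matches 2 to 5 of one of [sowm], then zero or more of a digit (captured as 'tail'); then a non-word character, then the literal 'u3b' (captured as 'num'); then one or more of a word character, then one or more of any character (lazy); then anchored at the end.
`fullmatch` succeeds only if the pattern covers the string from start to end.
Here the string isn't matched end-to-end, so the call returns None, and `bool(None)` is False.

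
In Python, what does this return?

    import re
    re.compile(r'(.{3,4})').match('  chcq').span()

With `match`, the pattern is implicitly anchored at the beginning.
The match spans [0:4] → '  ch'.

(0, 4)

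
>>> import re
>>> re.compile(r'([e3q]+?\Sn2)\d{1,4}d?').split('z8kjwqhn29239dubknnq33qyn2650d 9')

This matches one or more of one of [e3q] (lazy), then a non-whitespace character, then the literal 'n2' (captured); then 1 to 4 of a digit, then optionally the literal 'd'.
The group in the pattern means `split` returns the separators' captures alongside the pieces.

['z8kjw', 'qhn2', 'ubknn', 'q33qyn2', ' 9']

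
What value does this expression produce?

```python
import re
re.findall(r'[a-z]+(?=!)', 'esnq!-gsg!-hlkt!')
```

['esnq', 'gsg', 'hlkt']

Lookahead/lookbehind check context without consuming it, so the matched span excludes the asserted characters.
Walking the string: at [0:4] → 'esnq'; at [6:9] → 'gsg'; at [11:15] → 'hlkt'.
With no groups in the pattern, `findall` gives back each whole match — 3 here.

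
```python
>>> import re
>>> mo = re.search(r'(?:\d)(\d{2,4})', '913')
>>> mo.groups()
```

('13',)

The pattern matches a digit (non-capturing group); then 2 to 4 of a digit (captured).
`search` walks the string left to right and returns the first match it finds.
The match spans [0:3] → '913'.
Captured: group 1 = '13'.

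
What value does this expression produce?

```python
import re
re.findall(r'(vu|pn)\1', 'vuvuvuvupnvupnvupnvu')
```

['vu', 'vu']

The backreference `\1` re-matches whatever the first group consumed, character for character.
Scanning left to right: at [0:4] match 'vuvu', group 1 = 'vu'; at [4:8] match 'vuvu', group 1 = 'vu'.
With a single group, `findall` returns only what that group captured — 2 items.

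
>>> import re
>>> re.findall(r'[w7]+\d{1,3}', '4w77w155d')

The pattern matches one or more of one of [w7]; then 1 to 3 of a digit.
Matches: at [1:8] → 'w77w155'.
Since nothing is captured, `findall` lists the 1 matched substring directly.

['w77w155']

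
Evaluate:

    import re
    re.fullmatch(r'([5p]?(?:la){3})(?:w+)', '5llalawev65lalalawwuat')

This matches optionally one of [5p], then the literal 'la' repeated 3 times (captured); then one or more of a literal 'w' (non-capturing group).
`re.fullmatch` is like wrapping the pattern in `^…$` (in single-line mode).
Here the string isn't matched end-to-end, so the call returns None.

None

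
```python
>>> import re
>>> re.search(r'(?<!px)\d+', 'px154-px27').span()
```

`(?!…)`/`(?<!…)` only lets a position through if the neighbouring text does NOT match; no characters are consumed.
`re.search` scans for the first position where the pattern succeeds.
The match spans [3:5] → '54'.

(3, 5)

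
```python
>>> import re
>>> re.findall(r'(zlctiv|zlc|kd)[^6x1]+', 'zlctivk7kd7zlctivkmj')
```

['zlctiv']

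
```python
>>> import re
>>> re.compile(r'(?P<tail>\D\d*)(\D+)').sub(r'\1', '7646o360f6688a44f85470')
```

'7646o3606688a4485470'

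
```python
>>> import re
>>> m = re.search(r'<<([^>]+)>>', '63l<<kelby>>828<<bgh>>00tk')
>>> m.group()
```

The match spans [3:12] → '<<kelby>>'.

'<<kelby>>'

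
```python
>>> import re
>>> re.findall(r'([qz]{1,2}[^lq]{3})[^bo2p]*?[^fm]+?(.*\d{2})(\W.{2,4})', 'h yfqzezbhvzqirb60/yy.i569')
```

This matches 1 to 2 of one of [qz], then exactly 3 of any character except [lq] (captured); then zero or more of any character except [bo2p] (lazy), then one or more of any character except [fm] (lazy); then zero or more of any character, then exactly 2 of a digit (captured); then a non-word character, then 2 to 4 of any character (captured).
A `+?`/`*?`/`{m,n}?` starts at its minimum and grows only as far as needed for what follows to match.
Walking the string: at [4:23] match 'qzezbhvzqirb60/yy.i', groups = ('qzezb', 'vzqirb60', '/yy.i').
With 3 capturing groups, `findall` returns a 3-tuple per match.

[('qzezb', 'vzqirb60', '/yy.i')]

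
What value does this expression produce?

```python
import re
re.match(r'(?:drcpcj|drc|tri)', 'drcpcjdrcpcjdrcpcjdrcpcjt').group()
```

`match` is anchored at position 0; if the pattern doesn't fit there, it returns None.
The match spans [0:6] → 'drcpcj'.

'drcpcj'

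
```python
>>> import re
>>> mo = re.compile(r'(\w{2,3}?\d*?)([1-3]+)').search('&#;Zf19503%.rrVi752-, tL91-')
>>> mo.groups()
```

The match spans [3:6] → 'Zf1'.
Captured: group 1 = 'Zf', group 2 = '1'.

('Zf', '1')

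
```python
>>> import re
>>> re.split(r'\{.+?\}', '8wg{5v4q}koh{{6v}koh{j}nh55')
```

Because the quantifier is non-greedy, it stops expanding at the earliest point where the rest of the pattern can succeed.
The string is cut at each match, leaving 4 pieces.

['8wg', 'koh', 'koh', 'nh55']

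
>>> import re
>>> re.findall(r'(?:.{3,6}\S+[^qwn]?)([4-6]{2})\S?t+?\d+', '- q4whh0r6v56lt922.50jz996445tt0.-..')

['45']

Because there's exactly one group, `findall` drops the full match and keeps group 1 from the one hit.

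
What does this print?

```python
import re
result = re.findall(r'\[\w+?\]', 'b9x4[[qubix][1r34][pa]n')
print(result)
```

No capturing groups, so `findall` returns the 3 full match strings.

['[qubix]', '[1r34]', '[pa]']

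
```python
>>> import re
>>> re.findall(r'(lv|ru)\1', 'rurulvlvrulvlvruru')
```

`\1` is not a pattern — it's the concrete string captured by group 1, re-applied verbatim.
Walking the string: at [0:4] match 'ruru', group 1 = 'ru'; at [4:8] match 'lvlv', group 1 = 'lv'; at [10:14] match 'lvlv', group 1 = 'lv'; at [14:18] match 'ruru', group 1 = 'ru'.
`findall` collects group 1 from each match (4 total).

['ru', 'lv', 'lv', 'ru']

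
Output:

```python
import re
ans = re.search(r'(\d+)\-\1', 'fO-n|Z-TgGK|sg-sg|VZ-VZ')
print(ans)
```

None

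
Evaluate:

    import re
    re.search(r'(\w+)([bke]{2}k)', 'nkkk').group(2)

'kkk'

The match spans [0:4] → 'nkkk'.
Captured: group 1 = 'n', group 2 = 'kkk'.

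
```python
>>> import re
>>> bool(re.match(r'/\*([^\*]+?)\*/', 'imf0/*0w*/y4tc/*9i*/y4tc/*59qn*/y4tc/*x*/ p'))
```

`match` is anchored at position 0; if the pattern doesn't fit there, it returns None.
Here position 0 doesn't satisfy it, so the call returns None, and `bool(None)` is False.

False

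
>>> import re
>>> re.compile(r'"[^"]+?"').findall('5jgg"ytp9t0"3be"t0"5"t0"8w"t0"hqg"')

['"ytp9t0"', '"t0"', '"t0"', '"t0"']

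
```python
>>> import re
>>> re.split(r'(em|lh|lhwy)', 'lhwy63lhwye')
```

Alternation isn't longest-match — the leftmost alternative that fits at this position is chosen.
The group in the pattern means `split` returns the separators' captures alongside the pieces.

['', 'lh', 'wy63', 'lh', 'wye']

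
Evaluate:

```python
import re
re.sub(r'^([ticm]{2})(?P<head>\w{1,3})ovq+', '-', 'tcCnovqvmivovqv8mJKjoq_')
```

The pattern matches anchored at the start of the string; then exactly 2 of one of [ticm] (captured); then 1 to 3 of a word character (captured as 'head'); then the literal 'ov', then one or more of the literal 'q'.
Matches: at [0:7] → 'tcCnovq'.
Every occurrence is swapped for '-'.

'-vmivovqv8mJKjoq_'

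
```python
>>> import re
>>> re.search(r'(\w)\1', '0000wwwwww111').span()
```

(0, 2)

`\1` has to match the exact text group 1 already captured.
Unlike `match`, `search` isn't anchored — it looks for the pattern anywhere in the string.
The match spans [0:2] → '00'.
Captured: group 1 = '0'.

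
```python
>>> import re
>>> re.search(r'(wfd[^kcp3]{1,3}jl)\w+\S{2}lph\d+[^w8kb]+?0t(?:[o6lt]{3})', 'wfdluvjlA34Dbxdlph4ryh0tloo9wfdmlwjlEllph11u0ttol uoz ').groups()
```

('wfdluvjl',)

Pattern: the literal 'wfd', then 1 to 3 of any character except [kcp3], then the literal 'jl' (captured); then one or more of a word character, then exactly 2 of a non-whitespace character, then the literal 'lph'; then one or more of a digit, then one or more of any character except [w8kb] (lazy), then the literal '0t'; then exactly 3 of one of [o6lt] (non-capturing group).
`re.search` scans for the first position where the pattern succeeds.
The match spans [0:49] → 'wfdluvjlA34Dbxdlph4ryh0tloo9wfdmlwjlEllph11u0ttol'.
Captured: group 1 = 'wfdluvjl'.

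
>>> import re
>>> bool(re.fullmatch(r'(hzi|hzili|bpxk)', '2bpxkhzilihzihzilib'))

`re.fullmatch` requires the pattern to consume the entire string.
Here the pattern can't cover the whole string, so the call returns None, and `bool(None)` is False.

False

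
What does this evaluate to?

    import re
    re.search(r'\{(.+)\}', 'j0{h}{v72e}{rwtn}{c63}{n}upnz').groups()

('h}{v72e}{rwtn}{c63}{n',)

`search` walks the string left to right and returns the first match it finds.
The match spans [2:25] → '{h}{v72e}{rwtn}{c63}{n}'.
Captured: group 1 = 'h}{v72e}{rwtn}{c63}{n'.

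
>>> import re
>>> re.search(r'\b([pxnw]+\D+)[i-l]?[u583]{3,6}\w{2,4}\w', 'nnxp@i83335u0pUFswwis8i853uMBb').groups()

('nnxp@i',)

The pattern matches a word boundary (`\b`, zero-width); then one or more of one of [pxnw], then one or more of a non-digit (captured); then optionally a character in [i-l], then 3 to 6 of one of [u583]; then 2 to 4 of a word character, then a word character.
`search` walks the string left to right and returns the first match it finds.
The match spans [0:17] → 'nnxp@i83335u0pUFs'.
Captured: group 1 = 'nnxp@i'.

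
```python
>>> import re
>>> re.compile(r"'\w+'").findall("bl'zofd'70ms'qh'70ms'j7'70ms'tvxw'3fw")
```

["'zofd'", "'qh'", "'j7'", "'tvxw'"]

`findall` yields the raw match text (4 of them) because the pattern has no groups.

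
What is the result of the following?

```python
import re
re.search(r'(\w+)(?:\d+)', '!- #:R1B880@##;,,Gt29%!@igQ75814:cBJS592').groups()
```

('R1B88',)

This matches one or more of a word character (captured); then one or more of a digit (non-capturing group).
`search` walks the string left to right and returns the first match it finds.
The match spans [5:11] → 'R1B880'.
Captured: group 1 = 'R1B88'.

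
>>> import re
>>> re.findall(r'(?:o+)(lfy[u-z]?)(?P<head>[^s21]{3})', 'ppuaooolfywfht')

[('lfyw', 'fht')]

The pattern matches one or more of a literal 'o' (non-capturing group); then the literal 'lfy', then optionally a character in [u-z] (captured); then exactly 3 of any character except [s21] (captured as 'head').
Walking the string: at [4:14] match 'ooolfywfht', groups = ('lfyw', 'fht').
`findall` packs the 2 group values into a tuple for every match.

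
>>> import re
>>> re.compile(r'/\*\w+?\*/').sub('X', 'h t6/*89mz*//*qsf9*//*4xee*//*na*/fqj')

Matches: at [4:12] → '/*89mz*/'; at [12:20] → '/*qsf9*/'; at [20:28] → '/*4xee*/'; at [28:34] → '/*na*/'.
Every occurrence is swapped for 'X'.

'h t6XXXXfqj'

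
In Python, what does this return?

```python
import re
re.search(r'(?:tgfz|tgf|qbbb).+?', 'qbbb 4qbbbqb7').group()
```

'qbbb '

Unlike `match`, `search` isn't anchored — it looks for the pattern anywhere in the string.
The match spans [0:5] → 'qbbb '.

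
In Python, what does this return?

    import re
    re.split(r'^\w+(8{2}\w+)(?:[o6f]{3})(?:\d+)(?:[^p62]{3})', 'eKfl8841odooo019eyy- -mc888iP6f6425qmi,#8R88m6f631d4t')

This matches anchored at the start of the string; then one or more of a word character; then exactly 2 of the literal '8', then one or more of a word character (captured); then exactly 3 of one of [o6f] (non-capturing group); then one or more of a digit (non-capturing group); then exactly 3 of any character except [p62] (non-capturing group).
Matches to split on: at [0:19] → 'eKfl8841odooo019eyy'.
With a capturing group present, the delimiter's captured portion is kept in the result list.

['', '8841od', '- -mc888iP6f6425qmi,#8R88m6f631d4t']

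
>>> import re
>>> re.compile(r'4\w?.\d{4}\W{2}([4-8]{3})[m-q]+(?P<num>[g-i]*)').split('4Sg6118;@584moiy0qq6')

['', '584', 'i', 'y0qq6']

The pattern matches the literal '4', then optionally a word character, then any character; then exactly 4 of a digit, then exactly 2 of a non-word character; then exactly 3 of a character in [4-8] (captured); then one or more of a character in [m-q]; then zero or more of a character in [g-i] (captured as 'num').
Matches to split on: at [0:15] → '4Sg6118;@584moi'.
`re.split` interleaves the captured-group text with the surrounding fragments.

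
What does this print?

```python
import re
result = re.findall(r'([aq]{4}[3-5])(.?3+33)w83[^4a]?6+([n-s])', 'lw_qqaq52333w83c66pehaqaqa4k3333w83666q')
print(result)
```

[('qqaq5', '2333', 'p'), ('qaqa4', 'k3333', 'q')]

`findall` packs the 3 group values into a tuple for every match.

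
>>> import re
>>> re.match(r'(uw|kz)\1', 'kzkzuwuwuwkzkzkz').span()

(0, 4)

`re.match` won't scan ahead — the pattern has to work from the very first character.
The match spans [0:4] → 'kzkz'.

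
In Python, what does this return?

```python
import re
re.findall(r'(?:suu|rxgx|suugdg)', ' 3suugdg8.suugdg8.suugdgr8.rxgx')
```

['suu', 'suu', 'suu', 'rxgx']

Branches in `(...|...)` are attempted left-to-right; the first branch that allows the whole pattern to succeed is taken.
Matches: at [2:5] → 'suu'; at [10:13] → 'suu'; at [18:21] → 'suu'; at [27:31] → 'rxgx'.
With no groups in the pattern, `findall` gives back each whole match — 4 here.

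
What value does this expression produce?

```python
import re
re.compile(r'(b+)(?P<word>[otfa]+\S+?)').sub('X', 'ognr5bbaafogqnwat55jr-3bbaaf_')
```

'ognr5Xqnwat55jr-3X'

The pattern matches one or more of a literal 'b' (captured); then one or more of one of [otfa], then one or more of a non-whitespace character (lazy) (captured as 'word').
A `+?`/`*?`/`{m,n}?` starts at its minimum and grows only as far as needed for what follows to match.
Matches: at [5:12] → 'bbaafog'; at [23:29] → 'bbaaf_'.
Each match is replaced by 'X'.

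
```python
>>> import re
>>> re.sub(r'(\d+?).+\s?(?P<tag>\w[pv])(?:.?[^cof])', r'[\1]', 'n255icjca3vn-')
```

The pattern matches one or more of a digit (lazy) (captured); then one or more of any character, then optionally whitespace; then a word character, then one of [pv] (captured as 'tag'); then optionally any character, then any character except [cof] (non-capturing group).
Each match is replaced using the text its own group 1 captured.

'n[2]'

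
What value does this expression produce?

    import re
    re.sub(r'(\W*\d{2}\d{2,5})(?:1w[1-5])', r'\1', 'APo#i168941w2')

This matches zero or more of a non-word character, then exactly 2 of a digit, then 2 to 5 of a digit (captured); then the literal '1w', then a character in [1-5] (non-capturing group).
`\1` in the replacement pulls in group 1's text for each match.

'APo#i16894'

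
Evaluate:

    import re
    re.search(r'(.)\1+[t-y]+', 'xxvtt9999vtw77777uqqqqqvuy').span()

(0, 5)

`\1` has to match the exact text group 1 already captured.
The match spans [0:5] → 'xxvtt'.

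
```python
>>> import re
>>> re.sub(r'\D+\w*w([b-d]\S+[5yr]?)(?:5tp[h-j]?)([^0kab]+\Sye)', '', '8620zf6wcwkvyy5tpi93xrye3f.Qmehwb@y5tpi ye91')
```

'86203f.Qmehwb@y5tpi ye91'

The pattern matches one or more of a non-digit; then zero or more of a word character, then a literal 'w'; then a character in [b-d], then one or more of a non-whitespace character, then optionally one of [5yr] (captured); then the literal '5tp', then optionally a character in [h-j] (non-capturing group); then one or more of any character except [0kab], then a non-whitespace character, then the literal 'ye' (captured).
Matches: at [4:24] → 'zf6wcwkvyy5tpi93xrye'.
`sub` substitutes '' at each match site.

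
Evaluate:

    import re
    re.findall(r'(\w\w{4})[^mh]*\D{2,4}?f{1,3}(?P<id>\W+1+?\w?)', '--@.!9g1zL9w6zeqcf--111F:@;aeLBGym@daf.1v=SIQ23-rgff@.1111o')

[('9g1zL', '.1v'), ('SIQ23', '@.11')]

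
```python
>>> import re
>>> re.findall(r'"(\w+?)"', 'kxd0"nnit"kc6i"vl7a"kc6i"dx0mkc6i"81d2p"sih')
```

['nnit', 'vl7a', 'dx0mkc6i']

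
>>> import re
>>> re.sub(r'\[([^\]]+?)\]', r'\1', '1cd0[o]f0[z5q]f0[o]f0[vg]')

Matches: at [4:7] → '[o]'; at [9:14] → '[z5q]'; at [16:19] → '[o]'; at [21:25] → '[vg]'.
The replacement refers to a captured group, so each match is rewritten using its own captured text.

'1cd0of0z5qf0of0vg'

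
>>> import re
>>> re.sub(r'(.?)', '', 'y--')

''

The pattern matches optionally any character (captured).
Matches: at [0:1] → 'y'; at [1:2] → '-'; at [2:3] → '-'; at [3:3] → ''.
Each match is replaced by ''.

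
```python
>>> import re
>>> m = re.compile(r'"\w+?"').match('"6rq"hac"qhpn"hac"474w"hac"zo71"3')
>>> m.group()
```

'"6rq"'

`re.match` only tries the pattern at the start of the string.
The match spans [0:5] → '"6rq"'.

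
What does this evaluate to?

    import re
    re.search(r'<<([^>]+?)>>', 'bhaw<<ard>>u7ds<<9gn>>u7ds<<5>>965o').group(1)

'ard'

Unlike `match`, `search` isn't anchored — it looks for the pattern anywhere in the string.
The match spans [4:11] → '<<ard>>'.
Captured: group 1 = 'ard'.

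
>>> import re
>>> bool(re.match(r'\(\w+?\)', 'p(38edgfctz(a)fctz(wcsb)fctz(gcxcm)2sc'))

False

`re.match` only tries the pattern at the start of the string.
Here the pattern fails at index 0, so the call returns None, and `bool(None)` is False.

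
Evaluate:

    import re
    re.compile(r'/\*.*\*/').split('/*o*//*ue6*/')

['', '']

Each match becomes a cut point; 2 segments remain.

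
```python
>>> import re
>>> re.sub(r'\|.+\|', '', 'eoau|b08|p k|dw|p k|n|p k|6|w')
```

Matches: at [4:28] → '|b08|p k|dw|p k|n|p k|6|'.
Each match is replaced by ''.

'eoauw'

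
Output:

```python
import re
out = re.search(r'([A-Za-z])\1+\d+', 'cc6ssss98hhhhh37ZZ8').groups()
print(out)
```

('c',)

A backreference is literal: `\1` must see the identical characters the first group matched.
`re.search` tries every starting position until one works.
The match spans [0:3] → 'cc6'.
Captured: group 1 = 'c'.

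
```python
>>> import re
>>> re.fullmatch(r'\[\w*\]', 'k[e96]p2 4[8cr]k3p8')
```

None

`fullmatch` succeeds only if the pattern covers the string from start to end.
Here there's no way to consume every character, so the call returns None.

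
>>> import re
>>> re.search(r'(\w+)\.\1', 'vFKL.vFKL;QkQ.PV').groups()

('vFKL',)

The match spans [0:9] → 'vFKL.vFKL'.
Captured: group 1 = 'vFKL'.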